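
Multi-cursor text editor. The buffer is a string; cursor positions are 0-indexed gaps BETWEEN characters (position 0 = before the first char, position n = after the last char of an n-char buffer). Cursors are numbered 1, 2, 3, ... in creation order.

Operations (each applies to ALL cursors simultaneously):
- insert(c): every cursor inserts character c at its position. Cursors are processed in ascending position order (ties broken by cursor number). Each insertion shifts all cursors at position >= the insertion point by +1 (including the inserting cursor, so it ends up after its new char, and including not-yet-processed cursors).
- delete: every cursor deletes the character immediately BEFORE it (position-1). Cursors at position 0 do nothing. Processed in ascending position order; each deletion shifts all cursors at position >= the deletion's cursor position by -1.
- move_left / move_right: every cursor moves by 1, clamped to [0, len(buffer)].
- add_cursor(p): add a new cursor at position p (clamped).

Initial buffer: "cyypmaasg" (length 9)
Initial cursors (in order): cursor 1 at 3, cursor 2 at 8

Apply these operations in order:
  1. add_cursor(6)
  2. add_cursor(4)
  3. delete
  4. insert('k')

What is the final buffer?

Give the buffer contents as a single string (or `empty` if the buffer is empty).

Answer: cykkmkakg

Derivation:
After op 1 (add_cursor(6)): buffer="cyypmaasg" (len 9), cursors c1@3 c3@6 c2@8, authorship .........
After op 2 (add_cursor(4)): buffer="cyypmaasg" (len 9), cursors c1@3 c4@4 c3@6 c2@8, authorship .........
After op 3 (delete): buffer="cymag" (len 5), cursors c1@2 c4@2 c3@3 c2@4, authorship .....
After op 4 (insert('k')): buffer="cykkmkakg" (len 9), cursors c1@4 c4@4 c3@6 c2@8, authorship ..14.3.2.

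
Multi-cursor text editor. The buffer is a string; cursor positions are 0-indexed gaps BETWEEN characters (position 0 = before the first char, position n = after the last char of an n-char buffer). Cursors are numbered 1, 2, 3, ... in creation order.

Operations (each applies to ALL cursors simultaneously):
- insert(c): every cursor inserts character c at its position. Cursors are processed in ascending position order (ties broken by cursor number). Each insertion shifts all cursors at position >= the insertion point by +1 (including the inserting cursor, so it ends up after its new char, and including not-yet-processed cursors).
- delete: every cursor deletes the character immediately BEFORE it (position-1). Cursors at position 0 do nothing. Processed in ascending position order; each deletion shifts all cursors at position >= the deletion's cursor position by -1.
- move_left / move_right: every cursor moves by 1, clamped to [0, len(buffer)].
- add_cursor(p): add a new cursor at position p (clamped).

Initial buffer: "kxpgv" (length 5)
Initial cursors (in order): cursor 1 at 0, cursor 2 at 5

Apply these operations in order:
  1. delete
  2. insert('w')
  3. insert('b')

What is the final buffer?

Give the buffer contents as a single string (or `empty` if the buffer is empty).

Answer: wbkxpgwb

Derivation:
After op 1 (delete): buffer="kxpg" (len 4), cursors c1@0 c2@4, authorship ....
After op 2 (insert('w')): buffer="wkxpgw" (len 6), cursors c1@1 c2@6, authorship 1....2
After op 3 (insert('b')): buffer="wbkxpgwb" (len 8), cursors c1@2 c2@8, authorship 11....22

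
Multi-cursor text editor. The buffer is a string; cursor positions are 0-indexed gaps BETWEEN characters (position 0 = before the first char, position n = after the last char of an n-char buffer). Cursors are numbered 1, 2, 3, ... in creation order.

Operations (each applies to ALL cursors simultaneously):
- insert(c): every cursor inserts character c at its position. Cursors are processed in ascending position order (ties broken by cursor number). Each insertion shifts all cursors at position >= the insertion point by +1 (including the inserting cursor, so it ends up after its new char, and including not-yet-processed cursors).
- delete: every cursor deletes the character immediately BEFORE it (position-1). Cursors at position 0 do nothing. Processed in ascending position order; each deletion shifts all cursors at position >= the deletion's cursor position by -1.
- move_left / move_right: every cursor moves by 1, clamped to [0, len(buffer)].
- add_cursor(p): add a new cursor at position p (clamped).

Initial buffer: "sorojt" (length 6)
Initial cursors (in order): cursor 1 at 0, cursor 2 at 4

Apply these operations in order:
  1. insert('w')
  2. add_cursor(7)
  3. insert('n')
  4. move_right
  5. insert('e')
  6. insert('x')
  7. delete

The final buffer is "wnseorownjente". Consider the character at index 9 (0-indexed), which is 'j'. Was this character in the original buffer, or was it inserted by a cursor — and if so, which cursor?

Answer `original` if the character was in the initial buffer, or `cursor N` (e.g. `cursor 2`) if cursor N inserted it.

Answer: original

Derivation:
After op 1 (insert('w')): buffer="wsorowjt" (len 8), cursors c1@1 c2@6, authorship 1....2..
After op 2 (add_cursor(7)): buffer="wsorowjt" (len 8), cursors c1@1 c2@6 c3@7, authorship 1....2..
After op 3 (insert('n')): buffer="wnsorownjnt" (len 11), cursors c1@2 c2@8 c3@10, authorship 11....22.3.
After op 4 (move_right): buffer="wnsorownjnt" (len 11), cursors c1@3 c2@9 c3@11, authorship 11....22.3.
After op 5 (insert('e')): buffer="wnseorownjente" (len 14), cursors c1@4 c2@11 c3@14, authorship 11.1...22.23.3
After op 6 (insert('x')): buffer="wnsexorownjexntex" (len 17), cursors c1@5 c2@13 c3@17, authorship 11.11...22.223.33
After op 7 (delete): buffer="wnseorownjente" (len 14), cursors c1@4 c2@11 c3@14, authorship 11.1...22.23.3
Authorship (.=original, N=cursor N): 1 1 . 1 . . . 2 2 . 2 3 . 3
Index 9: author = original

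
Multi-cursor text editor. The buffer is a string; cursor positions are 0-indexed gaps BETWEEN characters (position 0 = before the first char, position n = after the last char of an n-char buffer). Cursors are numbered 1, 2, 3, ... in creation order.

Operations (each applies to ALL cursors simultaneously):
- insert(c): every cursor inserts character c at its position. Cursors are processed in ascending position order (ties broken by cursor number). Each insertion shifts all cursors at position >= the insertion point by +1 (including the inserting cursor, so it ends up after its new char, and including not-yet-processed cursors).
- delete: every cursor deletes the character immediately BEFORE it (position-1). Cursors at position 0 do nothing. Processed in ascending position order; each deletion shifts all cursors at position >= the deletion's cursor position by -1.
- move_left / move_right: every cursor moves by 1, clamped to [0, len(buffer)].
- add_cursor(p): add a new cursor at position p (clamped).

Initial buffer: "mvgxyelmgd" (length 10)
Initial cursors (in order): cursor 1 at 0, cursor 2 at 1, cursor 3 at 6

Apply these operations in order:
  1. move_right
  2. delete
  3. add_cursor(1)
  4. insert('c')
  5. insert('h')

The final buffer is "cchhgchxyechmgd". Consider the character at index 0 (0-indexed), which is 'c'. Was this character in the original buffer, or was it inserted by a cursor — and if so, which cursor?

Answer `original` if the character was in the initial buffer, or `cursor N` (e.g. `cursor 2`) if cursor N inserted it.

After op 1 (move_right): buffer="mvgxyelmgd" (len 10), cursors c1@1 c2@2 c3@7, authorship ..........
After op 2 (delete): buffer="gxyemgd" (len 7), cursors c1@0 c2@0 c3@4, authorship .......
After op 3 (add_cursor(1)): buffer="gxyemgd" (len 7), cursors c1@0 c2@0 c4@1 c3@4, authorship .......
After op 4 (insert('c')): buffer="ccgcxyecmgd" (len 11), cursors c1@2 c2@2 c4@4 c3@8, authorship 12.4...3...
After op 5 (insert('h')): buffer="cchhgchxyechmgd" (len 15), cursors c1@4 c2@4 c4@7 c3@12, authorship 1212.44...33...
Authorship (.=original, N=cursor N): 1 2 1 2 . 4 4 . . . 3 3 . . .
Index 0: author = 1

Answer: cursor 1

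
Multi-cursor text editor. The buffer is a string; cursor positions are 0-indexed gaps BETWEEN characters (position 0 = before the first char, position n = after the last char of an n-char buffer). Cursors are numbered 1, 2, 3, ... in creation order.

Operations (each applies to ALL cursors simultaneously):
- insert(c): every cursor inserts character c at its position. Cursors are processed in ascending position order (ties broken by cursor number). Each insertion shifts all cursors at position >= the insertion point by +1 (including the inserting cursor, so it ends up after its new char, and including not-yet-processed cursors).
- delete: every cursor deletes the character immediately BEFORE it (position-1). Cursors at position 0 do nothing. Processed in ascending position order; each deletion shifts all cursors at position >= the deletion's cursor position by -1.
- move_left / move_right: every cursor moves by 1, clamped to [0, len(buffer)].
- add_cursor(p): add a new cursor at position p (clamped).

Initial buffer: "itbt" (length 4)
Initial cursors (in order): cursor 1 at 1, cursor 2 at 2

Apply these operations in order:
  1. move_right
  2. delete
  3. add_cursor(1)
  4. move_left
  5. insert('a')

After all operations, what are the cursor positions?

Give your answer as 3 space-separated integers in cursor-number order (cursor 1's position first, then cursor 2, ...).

After op 1 (move_right): buffer="itbt" (len 4), cursors c1@2 c2@3, authorship ....
After op 2 (delete): buffer="it" (len 2), cursors c1@1 c2@1, authorship ..
After op 3 (add_cursor(1)): buffer="it" (len 2), cursors c1@1 c2@1 c3@1, authorship ..
After op 4 (move_left): buffer="it" (len 2), cursors c1@0 c2@0 c3@0, authorship ..
After op 5 (insert('a')): buffer="aaait" (len 5), cursors c1@3 c2@3 c3@3, authorship 123..

Answer: 3 3 3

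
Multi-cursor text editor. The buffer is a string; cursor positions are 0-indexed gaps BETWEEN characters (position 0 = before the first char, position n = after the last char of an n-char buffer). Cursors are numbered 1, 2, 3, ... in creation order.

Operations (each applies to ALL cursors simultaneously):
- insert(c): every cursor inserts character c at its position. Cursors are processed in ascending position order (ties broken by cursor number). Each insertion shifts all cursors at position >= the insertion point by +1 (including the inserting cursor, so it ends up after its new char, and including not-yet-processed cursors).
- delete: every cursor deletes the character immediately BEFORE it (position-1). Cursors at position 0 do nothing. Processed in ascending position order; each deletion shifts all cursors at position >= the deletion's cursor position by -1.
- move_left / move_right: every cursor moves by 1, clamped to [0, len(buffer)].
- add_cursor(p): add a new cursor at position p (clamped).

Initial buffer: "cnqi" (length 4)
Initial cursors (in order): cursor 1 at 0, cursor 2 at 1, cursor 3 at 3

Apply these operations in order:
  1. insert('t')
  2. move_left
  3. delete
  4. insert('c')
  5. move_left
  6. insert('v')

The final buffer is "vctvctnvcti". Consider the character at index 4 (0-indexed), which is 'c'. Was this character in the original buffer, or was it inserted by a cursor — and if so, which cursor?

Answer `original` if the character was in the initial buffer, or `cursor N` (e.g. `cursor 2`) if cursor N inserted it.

Answer: cursor 2

Derivation:
After op 1 (insert('t')): buffer="tctnqti" (len 7), cursors c1@1 c2@3 c3@6, authorship 1.2..3.
After op 2 (move_left): buffer="tctnqti" (len 7), cursors c1@0 c2@2 c3@5, authorship 1.2..3.
After op 3 (delete): buffer="ttnti" (len 5), cursors c1@0 c2@1 c3@3, authorship 12.3.
After op 4 (insert('c')): buffer="ctctncti" (len 8), cursors c1@1 c2@3 c3@6, authorship 1122.33.
After op 5 (move_left): buffer="ctctncti" (len 8), cursors c1@0 c2@2 c3@5, authorship 1122.33.
After op 6 (insert('v')): buffer="vctvctnvcti" (len 11), cursors c1@1 c2@4 c3@8, authorship 111222.333.
Authorship (.=original, N=cursor N): 1 1 1 2 2 2 . 3 3 3 .
Index 4: author = 2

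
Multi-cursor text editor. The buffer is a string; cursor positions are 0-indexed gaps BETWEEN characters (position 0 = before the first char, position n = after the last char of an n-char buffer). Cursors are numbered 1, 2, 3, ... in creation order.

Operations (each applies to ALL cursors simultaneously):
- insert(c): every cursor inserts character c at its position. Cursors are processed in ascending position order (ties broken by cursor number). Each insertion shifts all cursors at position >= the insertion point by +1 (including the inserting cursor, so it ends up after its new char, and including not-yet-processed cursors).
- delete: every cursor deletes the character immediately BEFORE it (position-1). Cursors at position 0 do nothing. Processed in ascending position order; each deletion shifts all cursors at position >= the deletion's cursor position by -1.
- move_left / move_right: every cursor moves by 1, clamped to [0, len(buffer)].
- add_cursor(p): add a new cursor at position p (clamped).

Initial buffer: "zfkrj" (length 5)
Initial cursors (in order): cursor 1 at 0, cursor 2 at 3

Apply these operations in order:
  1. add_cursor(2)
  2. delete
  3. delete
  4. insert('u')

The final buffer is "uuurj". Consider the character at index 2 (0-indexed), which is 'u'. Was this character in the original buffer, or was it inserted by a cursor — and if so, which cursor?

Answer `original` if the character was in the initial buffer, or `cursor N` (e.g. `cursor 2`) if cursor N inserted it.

After op 1 (add_cursor(2)): buffer="zfkrj" (len 5), cursors c1@0 c3@2 c2@3, authorship .....
After op 2 (delete): buffer="zrj" (len 3), cursors c1@0 c2@1 c3@1, authorship ...
After op 3 (delete): buffer="rj" (len 2), cursors c1@0 c2@0 c3@0, authorship ..
After op 4 (insert('u')): buffer="uuurj" (len 5), cursors c1@3 c2@3 c3@3, authorship 123..
Authorship (.=original, N=cursor N): 1 2 3 . .
Index 2: author = 3

Answer: cursor 3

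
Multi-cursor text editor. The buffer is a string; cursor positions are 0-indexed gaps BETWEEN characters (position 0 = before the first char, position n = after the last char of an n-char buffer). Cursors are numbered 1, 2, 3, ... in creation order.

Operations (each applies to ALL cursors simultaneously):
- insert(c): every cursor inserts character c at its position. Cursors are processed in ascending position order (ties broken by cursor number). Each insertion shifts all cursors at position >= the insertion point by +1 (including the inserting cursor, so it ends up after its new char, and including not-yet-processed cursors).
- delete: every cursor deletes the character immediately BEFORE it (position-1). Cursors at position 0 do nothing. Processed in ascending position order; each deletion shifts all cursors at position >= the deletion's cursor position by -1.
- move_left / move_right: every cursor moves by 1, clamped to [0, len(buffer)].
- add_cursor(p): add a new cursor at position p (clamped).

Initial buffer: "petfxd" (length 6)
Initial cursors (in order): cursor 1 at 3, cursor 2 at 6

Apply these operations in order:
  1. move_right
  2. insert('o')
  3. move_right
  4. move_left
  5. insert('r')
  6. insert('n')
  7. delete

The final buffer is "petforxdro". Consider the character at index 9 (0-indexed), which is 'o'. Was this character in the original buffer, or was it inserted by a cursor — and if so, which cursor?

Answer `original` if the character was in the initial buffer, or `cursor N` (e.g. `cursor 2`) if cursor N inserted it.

After op 1 (move_right): buffer="petfxd" (len 6), cursors c1@4 c2@6, authorship ......
After op 2 (insert('o')): buffer="petfoxdo" (len 8), cursors c1@5 c2@8, authorship ....1..2
After op 3 (move_right): buffer="petfoxdo" (len 8), cursors c1@6 c2@8, authorship ....1..2
After op 4 (move_left): buffer="petfoxdo" (len 8), cursors c1@5 c2@7, authorship ....1..2
After op 5 (insert('r')): buffer="petforxdro" (len 10), cursors c1@6 c2@9, authorship ....11..22
After op 6 (insert('n')): buffer="petfornxdrno" (len 12), cursors c1@7 c2@11, authorship ....111..222
After op 7 (delete): buffer="petforxdro" (len 10), cursors c1@6 c2@9, authorship ....11..22
Authorship (.=original, N=cursor N): . . . . 1 1 . . 2 2
Index 9: author = 2

Answer: cursor 2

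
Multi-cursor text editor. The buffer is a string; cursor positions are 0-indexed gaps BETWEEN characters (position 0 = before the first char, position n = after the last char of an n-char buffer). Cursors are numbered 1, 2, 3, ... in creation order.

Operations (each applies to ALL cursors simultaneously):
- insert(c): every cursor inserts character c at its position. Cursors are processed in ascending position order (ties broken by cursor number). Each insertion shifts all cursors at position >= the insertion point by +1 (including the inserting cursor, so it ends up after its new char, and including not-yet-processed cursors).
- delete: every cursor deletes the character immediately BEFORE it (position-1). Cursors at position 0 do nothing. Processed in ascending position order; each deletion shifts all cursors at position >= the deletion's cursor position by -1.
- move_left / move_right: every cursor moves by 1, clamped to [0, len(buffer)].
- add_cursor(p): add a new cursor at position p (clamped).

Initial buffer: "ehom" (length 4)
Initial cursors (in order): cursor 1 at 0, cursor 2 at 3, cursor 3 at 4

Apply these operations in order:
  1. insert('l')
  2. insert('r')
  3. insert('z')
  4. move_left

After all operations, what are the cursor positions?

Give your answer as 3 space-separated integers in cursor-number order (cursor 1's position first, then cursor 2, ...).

After op 1 (insert('l')): buffer="leholml" (len 7), cursors c1@1 c2@5 c3@7, authorship 1...2.3
After op 2 (insert('r')): buffer="lreholrmlr" (len 10), cursors c1@2 c2@7 c3@10, authorship 11...22.33
After op 3 (insert('z')): buffer="lrzeholrzmlrz" (len 13), cursors c1@3 c2@9 c3@13, authorship 111...222.333
After op 4 (move_left): buffer="lrzeholrzmlrz" (len 13), cursors c1@2 c2@8 c3@12, authorship 111...222.333

Answer: 2 8 12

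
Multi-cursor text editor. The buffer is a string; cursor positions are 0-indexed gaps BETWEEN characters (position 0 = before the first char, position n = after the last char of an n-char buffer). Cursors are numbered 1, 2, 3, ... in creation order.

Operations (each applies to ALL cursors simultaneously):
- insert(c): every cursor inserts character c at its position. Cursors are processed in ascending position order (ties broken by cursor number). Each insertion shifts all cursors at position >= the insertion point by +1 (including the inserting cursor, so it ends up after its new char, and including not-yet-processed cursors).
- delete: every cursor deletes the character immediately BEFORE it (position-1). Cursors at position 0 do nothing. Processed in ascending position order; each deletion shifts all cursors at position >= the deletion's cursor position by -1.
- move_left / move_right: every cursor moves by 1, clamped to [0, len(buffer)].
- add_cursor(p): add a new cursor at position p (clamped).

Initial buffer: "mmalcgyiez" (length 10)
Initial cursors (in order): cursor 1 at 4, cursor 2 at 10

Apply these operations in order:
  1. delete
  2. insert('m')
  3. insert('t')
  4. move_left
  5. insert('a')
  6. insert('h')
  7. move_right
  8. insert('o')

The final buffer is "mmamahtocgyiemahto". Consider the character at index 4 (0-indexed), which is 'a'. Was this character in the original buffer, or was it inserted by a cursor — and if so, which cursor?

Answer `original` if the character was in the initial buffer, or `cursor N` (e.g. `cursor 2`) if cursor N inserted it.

After op 1 (delete): buffer="mmacgyie" (len 8), cursors c1@3 c2@8, authorship ........
After op 2 (insert('m')): buffer="mmamcgyiem" (len 10), cursors c1@4 c2@10, authorship ...1.....2
After op 3 (insert('t')): buffer="mmamtcgyiemt" (len 12), cursors c1@5 c2@12, authorship ...11.....22
After op 4 (move_left): buffer="mmamtcgyiemt" (len 12), cursors c1@4 c2@11, authorship ...11.....22
After op 5 (insert('a')): buffer="mmamatcgyiemat" (len 14), cursors c1@5 c2@13, authorship ...111.....222
After op 6 (insert('h')): buffer="mmamahtcgyiemaht" (len 16), cursors c1@6 c2@15, authorship ...1111.....2222
After op 7 (move_right): buffer="mmamahtcgyiemaht" (len 16), cursors c1@7 c2@16, authorship ...1111.....2222
After op 8 (insert('o')): buffer="mmamahtocgyiemahto" (len 18), cursors c1@8 c2@18, authorship ...11111.....22222
Authorship (.=original, N=cursor N): . . . 1 1 1 1 1 . . . . . 2 2 2 2 2
Index 4: author = 1

Answer: cursor 1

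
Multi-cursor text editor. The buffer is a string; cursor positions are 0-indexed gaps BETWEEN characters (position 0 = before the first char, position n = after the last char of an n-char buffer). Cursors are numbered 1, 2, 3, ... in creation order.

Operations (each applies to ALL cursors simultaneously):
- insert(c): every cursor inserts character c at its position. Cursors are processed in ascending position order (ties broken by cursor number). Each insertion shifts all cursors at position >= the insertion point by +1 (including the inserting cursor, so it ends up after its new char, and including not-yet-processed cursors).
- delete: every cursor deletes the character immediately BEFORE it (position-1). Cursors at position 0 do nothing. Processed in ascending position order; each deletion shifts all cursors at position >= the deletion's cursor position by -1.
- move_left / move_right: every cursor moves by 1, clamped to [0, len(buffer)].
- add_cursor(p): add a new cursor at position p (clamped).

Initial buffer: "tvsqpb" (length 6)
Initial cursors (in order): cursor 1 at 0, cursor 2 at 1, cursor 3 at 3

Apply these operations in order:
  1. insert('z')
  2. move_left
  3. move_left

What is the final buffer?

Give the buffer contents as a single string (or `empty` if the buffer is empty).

After op 1 (insert('z')): buffer="ztzvszqpb" (len 9), cursors c1@1 c2@3 c3@6, authorship 1.2..3...
After op 2 (move_left): buffer="ztzvszqpb" (len 9), cursors c1@0 c2@2 c3@5, authorship 1.2..3...
After op 3 (move_left): buffer="ztzvszqpb" (len 9), cursors c1@0 c2@1 c3@4, authorship 1.2..3...

Answer: ztzvszqpb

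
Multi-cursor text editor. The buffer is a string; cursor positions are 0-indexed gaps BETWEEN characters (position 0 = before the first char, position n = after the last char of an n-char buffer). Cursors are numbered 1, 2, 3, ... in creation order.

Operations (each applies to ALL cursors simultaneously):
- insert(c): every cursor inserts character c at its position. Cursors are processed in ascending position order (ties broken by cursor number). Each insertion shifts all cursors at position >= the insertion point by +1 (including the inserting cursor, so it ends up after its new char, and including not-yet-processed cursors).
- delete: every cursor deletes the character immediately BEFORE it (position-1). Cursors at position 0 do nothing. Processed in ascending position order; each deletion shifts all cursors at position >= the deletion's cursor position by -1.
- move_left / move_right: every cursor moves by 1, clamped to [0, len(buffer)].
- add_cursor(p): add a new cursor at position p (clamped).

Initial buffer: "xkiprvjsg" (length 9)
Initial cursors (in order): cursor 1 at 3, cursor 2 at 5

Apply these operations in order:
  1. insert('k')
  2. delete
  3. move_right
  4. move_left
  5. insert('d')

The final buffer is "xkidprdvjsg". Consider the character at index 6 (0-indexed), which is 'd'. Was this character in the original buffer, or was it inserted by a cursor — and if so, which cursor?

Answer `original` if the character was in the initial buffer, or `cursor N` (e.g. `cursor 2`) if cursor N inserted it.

Answer: cursor 2

Derivation:
After op 1 (insert('k')): buffer="xkikprkvjsg" (len 11), cursors c1@4 c2@7, authorship ...1..2....
After op 2 (delete): buffer="xkiprvjsg" (len 9), cursors c1@3 c2@5, authorship .........
After op 3 (move_right): buffer="xkiprvjsg" (len 9), cursors c1@4 c2@6, authorship .........
After op 4 (move_left): buffer="xkiprvjsg" (len 9), cursors c1@3 c2@5, authorship .........
After op 5 (insert('d')): buffer="xkidprdvjsg" (len 11), cursors c1@4 c2@7, authorship ...1..2....
Authorship (.=original, N=cursor N): . . . 1 . . 2 . . . .
Index 6: author = 2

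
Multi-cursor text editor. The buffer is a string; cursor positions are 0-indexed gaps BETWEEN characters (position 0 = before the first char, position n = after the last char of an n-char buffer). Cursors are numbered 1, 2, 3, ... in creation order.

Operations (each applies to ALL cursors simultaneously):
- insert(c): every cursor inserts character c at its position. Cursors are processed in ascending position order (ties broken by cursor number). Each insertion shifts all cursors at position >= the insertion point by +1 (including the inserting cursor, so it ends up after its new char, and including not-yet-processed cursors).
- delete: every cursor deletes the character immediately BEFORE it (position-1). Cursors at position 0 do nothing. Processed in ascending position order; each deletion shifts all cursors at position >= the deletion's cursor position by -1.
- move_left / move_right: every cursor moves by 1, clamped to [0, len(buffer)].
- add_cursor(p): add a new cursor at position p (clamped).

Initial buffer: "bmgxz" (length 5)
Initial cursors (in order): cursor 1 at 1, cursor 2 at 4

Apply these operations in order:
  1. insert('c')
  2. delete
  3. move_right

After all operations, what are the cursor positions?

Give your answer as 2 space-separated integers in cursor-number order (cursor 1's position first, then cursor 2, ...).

Answer: 2 5

Derivation:
After op 1 (insert('c')): buffer="bcmgxcz" (len 7), cursors c1@2 c2@6, authorship .1...2.
After op 2 (delete): buffer="bmgxz" (len 5), cursors c1@1 c2@4, authorship .....
After op 3 (move_right): buffer="bmgxz" (len 5), cursors c1@2 c2@5, authorship .....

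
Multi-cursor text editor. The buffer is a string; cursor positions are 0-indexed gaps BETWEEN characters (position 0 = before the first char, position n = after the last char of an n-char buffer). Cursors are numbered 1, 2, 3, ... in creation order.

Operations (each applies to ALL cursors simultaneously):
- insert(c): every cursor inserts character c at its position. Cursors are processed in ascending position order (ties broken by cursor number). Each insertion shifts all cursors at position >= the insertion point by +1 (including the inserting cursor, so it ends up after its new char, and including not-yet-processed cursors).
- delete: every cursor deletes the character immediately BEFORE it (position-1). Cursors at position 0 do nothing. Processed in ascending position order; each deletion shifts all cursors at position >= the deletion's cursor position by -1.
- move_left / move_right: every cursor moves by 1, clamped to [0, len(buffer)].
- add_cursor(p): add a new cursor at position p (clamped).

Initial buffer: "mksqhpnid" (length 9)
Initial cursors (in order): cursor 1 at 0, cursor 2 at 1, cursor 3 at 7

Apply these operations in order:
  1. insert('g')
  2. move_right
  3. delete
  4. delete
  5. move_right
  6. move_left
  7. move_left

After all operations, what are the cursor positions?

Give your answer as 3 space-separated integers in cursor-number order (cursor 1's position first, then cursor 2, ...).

Answer: 0 0 4

Derivation:
After op 1 (insert('g')): buffer="gmgksqhpngid" (len 12), cursors c1@1 c2@3 c3@10, authorship 1.2......3..
After op 2 (move_right): buffer="gmgksqhpngid" (len 12), cursors c1@2 c2@4 c3@11, authorship 1.2......3..
After op 3 (delete): buffer="ggsqhpngd" (len 9), cursors c1@1 c2@2 c3@8, authorship 12.....3.
After op 4 (delete): buffer="sqhpnd" (len 6), cursors c1@0 c2@0 c3@5, authorship ......
After op 5 (move_right): buffer="sqhpnd" (len 6), cursors c1@1 c2@1 c3@6, authorship ......
After op 6 (move_left): buffer="sqhpnd" (len 6), cursors c1@0 c2@0 c3@5, authorship ......
After op 7 (move_left): buffer="sqhpnd" (len 6), cursors c1@0 c2@0 c3@4, authorship ......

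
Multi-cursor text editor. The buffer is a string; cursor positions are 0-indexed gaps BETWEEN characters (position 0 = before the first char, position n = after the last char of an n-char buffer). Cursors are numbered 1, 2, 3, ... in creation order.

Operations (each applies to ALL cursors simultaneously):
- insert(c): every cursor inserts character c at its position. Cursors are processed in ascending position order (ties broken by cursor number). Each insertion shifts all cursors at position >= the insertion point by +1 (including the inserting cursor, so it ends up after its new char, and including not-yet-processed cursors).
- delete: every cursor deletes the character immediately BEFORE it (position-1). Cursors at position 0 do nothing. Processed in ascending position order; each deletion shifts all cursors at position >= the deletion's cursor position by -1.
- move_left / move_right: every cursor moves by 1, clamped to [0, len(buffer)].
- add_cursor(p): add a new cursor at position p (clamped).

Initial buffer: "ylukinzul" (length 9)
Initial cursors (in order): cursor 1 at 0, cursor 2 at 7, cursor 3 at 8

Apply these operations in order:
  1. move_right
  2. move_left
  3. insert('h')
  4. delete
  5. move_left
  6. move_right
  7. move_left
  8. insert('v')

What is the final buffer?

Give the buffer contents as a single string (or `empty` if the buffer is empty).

After op 1 (move_right): buffer="ylukinzul" (len 9), cursors c1@1 c2@8 c3@9, authorship .........
After op 2 (move_left): buffer="ylukinzul" (len 9), cursors c1@0 c2@7 c3@8, authorship .........
After op 3 (insert('h')): buffer="hylukinzhuhl" (len 12), cursors c1@1 c2@9 c3@11, authorship 1.......2.3.
After op 4 (delete): buffer="ylukinzul" (len 9), cursors c1@0 c2@7 c3@8, authorship .........
After op 5 (move_left): buffer="ylukinzul" (len 9), cursors c1@0 c2@6 c3@7, authorship .........
After op 6 (move_right): buffer="ylukinzul" (len 9), cursors c1@1 c2@7 c3@8, authorship .........
After op 7 (move_left): buffer="ylukinzul" (len 9), cursors c1@0 c2@6 c3@7, authorship .........
After op 8 (insert('v')): buffer="vylukinvzvul" (len 12), cursors c1@1 c2@8 c3@10, authorship 1......2.3..

Answer: vylukinvzvul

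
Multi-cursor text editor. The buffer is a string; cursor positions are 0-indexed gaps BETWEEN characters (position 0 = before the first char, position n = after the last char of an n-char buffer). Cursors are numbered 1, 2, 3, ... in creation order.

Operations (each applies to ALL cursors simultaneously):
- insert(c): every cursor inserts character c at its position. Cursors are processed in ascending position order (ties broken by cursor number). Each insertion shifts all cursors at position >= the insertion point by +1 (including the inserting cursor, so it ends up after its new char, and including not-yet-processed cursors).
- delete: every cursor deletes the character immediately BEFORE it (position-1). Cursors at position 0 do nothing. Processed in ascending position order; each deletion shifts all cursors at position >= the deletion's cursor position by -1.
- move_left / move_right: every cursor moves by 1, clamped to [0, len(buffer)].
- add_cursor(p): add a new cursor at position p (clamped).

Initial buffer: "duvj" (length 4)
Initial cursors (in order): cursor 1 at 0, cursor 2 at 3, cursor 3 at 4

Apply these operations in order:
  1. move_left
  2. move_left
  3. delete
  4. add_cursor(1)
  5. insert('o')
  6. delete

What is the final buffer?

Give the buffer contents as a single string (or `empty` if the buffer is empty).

After op 1 (move_left): buffer="duvj" (len 4), cursors c1@0 c2@2 c3@3, authorship ....
After op 2 (move_left): buffer="duvj" (len 4), cursors c1@0 c2@1 c3@2, authorship ....
After op 3 (delete): buffer="vj" (len 2), cursors c1@0 c2@0 c3@0, authorship ..
After op 4 (add_cursor(1)): buffer="vj" (len 2), cursors c1@0 c2@0 c3@0 c4@1, authorship ..
After op 5 (insert('o')): buffer="ooovoj" (len 6), cursors c1@3 c2@3 c3@3 c4@5, authorship 123.4.
After op 6 (delete): buffer="vj" (len 2), cursors c1@0 c2@0 c3@0 c4@1, authorship ..

Answer: vj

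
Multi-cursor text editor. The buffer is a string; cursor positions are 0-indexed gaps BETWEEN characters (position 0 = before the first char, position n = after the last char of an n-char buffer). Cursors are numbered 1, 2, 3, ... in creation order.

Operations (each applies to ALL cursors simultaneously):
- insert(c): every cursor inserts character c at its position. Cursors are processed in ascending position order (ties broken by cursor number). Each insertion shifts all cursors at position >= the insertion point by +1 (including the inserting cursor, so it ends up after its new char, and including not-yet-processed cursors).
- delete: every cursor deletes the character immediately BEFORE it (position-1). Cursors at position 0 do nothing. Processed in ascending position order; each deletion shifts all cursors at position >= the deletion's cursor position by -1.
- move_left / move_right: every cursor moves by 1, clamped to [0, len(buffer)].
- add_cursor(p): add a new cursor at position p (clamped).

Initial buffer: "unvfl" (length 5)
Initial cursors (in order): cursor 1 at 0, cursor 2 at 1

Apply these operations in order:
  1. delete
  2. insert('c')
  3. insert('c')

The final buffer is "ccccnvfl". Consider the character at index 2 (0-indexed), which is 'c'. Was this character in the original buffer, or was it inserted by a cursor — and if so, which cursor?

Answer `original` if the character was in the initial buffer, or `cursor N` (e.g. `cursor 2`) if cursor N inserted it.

After op 1 (delete): buffer="nvfl" (len 4), cursors c1@0 c2@0, authorship ....
After op 2 (insert('c')): buffer="ccnvfl" (len 6), cursors c1@2 c2@2, authorship 12....
After op 3 (insert('c')): buffer="ccccnvfl" (len 8), cursors c1@4 c2@4, authorship 1212....
Authorship (.=original, N=cursor N): 1 2 1 2 . . . .
Index 2: author = 1

Answer: cursor 1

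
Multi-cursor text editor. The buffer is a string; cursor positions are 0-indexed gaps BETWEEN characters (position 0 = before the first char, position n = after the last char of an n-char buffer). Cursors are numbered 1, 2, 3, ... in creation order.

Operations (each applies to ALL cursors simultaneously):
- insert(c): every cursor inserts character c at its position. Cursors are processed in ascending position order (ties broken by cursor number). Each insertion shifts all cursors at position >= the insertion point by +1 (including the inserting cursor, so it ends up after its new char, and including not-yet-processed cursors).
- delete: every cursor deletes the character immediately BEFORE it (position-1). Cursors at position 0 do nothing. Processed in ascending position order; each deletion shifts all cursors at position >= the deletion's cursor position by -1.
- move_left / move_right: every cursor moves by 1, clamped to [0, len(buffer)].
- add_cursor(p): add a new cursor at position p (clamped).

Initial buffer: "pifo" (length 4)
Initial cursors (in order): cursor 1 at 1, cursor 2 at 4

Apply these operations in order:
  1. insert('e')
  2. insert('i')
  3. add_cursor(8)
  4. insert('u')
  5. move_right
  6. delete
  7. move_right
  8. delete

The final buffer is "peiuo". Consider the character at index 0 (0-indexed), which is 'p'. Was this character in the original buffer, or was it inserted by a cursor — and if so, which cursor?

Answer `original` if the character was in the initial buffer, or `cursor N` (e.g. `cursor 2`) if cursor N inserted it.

Answer: original

Derivation:
After op 1 (insert('e')): buffer="peifoe" (len 6), cursors c1@2 c2@6, authorship .1...2
After op 2 (insert('i')): buffer="peiifoei" (len 8), cursors c1@3 c2@8, authorship .11...22
After op 3 (add_cursor(8)): buffer="peiifoei" (len 8), cursors c1@3 c2@8 c3@8, authorship .11...22
After op 4 (insert('u')): buffer="peiuifoeiuu" (len 11), cursors c1@4 c2@11 c3@11, authorship .111...2223
After op 5 (move_right): buffer="peiuifoeiuu" (len 11), cursors c1@5 c2@11 c3@11, authorship .111...2223
After op 6 (delete): buffer="peiufoei" (len 8), cursors c1@4 c2@8 c3@8, authorship .111..22
After op 7 (move_right): buffer="peiufoei" (len 8), cursors c1@5 c2@8 c3@8, authorship .111..22
After op 8 (delete): buffer="peiuo" (len 5), cursors c1@4 c2@5 c3@5, authorship .111.
Authorship (.=original, N=cursor N): . 1 1 1 .
Index 0: author = original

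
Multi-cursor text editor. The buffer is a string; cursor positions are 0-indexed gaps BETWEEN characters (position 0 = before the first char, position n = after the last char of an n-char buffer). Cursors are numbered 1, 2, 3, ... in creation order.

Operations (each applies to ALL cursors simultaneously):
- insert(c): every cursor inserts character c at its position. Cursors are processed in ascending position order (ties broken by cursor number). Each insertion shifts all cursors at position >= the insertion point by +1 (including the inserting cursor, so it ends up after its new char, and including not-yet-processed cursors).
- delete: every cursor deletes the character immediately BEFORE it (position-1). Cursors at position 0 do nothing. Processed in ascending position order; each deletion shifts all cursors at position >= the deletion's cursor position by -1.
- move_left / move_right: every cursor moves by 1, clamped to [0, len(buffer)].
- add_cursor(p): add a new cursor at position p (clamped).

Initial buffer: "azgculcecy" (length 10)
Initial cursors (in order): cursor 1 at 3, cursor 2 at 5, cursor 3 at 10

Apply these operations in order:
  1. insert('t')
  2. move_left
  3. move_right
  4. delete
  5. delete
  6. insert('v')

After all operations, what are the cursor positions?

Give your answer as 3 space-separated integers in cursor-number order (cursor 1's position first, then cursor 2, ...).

After op 1 (insert('t')): buffer="azgtcutlcecyt" (len 13), cursors c1@4 c2@7 c3@13, authorship ...1..2.....3
After op 2 (move_left): buffer="azgtcutlcecyt" (len 13), cursors c1@3 c2@6 c3@12, authorship ...1..2.....3
After op 3 (move_right): buffer="azgtcutlcecyt" (len 13), cursors c1@4 c2@7 c3@13, authorship ...1..2.....3
After op 4 (delete): buffer="azgculcecy" (len 10), cursors c1@3 c2@5 c3@10, authorship ..........
After op 5 (delete): buffer="azclcec" (len 7), cursors c1@2 c2@3 c3@7, authorship .......
After op 6 (insert('v')): buffer="azvcvlcecv" (len 10), cursors c1@3 c2@5 c3@10, authorship ..1.2....3

Answer: 3 5 10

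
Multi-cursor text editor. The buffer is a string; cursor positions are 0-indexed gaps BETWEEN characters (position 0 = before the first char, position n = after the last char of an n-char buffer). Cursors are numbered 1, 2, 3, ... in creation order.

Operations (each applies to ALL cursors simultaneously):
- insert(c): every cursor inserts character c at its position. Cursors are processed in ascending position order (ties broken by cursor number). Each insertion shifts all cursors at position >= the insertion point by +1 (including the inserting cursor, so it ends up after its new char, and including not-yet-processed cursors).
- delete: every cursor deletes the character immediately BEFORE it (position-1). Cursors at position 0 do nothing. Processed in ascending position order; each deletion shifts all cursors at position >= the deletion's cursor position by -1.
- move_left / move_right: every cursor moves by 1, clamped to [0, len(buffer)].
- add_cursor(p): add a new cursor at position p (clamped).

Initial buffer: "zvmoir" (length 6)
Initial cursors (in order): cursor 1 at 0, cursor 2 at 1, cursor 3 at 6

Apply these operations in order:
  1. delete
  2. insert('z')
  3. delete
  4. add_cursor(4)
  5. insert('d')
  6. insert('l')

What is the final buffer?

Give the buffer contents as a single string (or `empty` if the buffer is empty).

Answer: ddllvmoiddll

Derivation:
After op 1 (delete): buffer="vmoi" (len 4), cursors c1@0 c2@0 c3@4, authorship ....
After op 2 (insert('z')): buffer="zzvmoiz" (len 7), cursors c1@2 c2@2 c3@7, authorship 12....3
After op 3 (delete): buffer="vmoi" (len 4), cursors c1@0 c2@0 c3@4, authorship ....
After op 4 (add_cursor(4)): buffer="vmoi" (len 4), cursors c1@0 c2@0 c3@4 c4@4, authorship ....
After op 5 (insert('d')): buffer="ddvmoidd" (len 8), cursors c1@2 c2@2 c3@8 c4@8, authorship 12....34
After op 6 (insert('l')): buffer="ddllvmoiddll" (len 12), cursors c1@4 c2@4 c3@12 c4@12, authorship 1212....3434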